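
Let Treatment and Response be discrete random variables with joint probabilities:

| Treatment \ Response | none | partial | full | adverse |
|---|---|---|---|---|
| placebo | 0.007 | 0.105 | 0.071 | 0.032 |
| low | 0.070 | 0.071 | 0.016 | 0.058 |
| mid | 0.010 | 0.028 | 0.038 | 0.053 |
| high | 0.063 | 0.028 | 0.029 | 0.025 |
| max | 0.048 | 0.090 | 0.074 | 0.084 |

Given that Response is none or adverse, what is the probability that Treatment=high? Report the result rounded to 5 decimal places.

0.19556

P(Response=none) = 0.007 + 0.070 + 0.010 + 0.063 + 0.048 = 0.198.
P(Response=adverse) = 0.032 + 0.058 + 0.053 + 0.025 + 0.084 = 0.252.
P(Response ∈ {none, adverse}) = 0.198 + 0.252 = 0.450; P(Treatment=high, Response ∈ {none, adverse}) = 0.063 + 0.025 = 0.088.
P(Treatment=high | Response ∈ {none, adverse}) = 0.088/0.450 = 0.19556.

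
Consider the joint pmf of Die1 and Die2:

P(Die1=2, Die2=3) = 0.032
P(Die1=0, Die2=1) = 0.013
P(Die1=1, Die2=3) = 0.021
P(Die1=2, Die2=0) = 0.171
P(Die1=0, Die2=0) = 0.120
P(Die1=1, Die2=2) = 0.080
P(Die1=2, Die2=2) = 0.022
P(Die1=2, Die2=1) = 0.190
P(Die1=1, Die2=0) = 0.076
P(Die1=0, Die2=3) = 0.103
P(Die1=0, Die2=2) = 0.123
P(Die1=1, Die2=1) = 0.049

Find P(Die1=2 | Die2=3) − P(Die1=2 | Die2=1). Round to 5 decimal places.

-0.54884

P(Die2=3) = 0.103 + 0.021 + 0.032 = 0.156; P(Die1=2 | Die2=3) = 0.032/0.156 = 0.205128.
P(Die2=1) = 0.013 + 0.049 + 0.190 = 0.252; P(Die1=2 | Die2=1) = 0.190/0.252 = 0.753968.
Difference = -0.54884.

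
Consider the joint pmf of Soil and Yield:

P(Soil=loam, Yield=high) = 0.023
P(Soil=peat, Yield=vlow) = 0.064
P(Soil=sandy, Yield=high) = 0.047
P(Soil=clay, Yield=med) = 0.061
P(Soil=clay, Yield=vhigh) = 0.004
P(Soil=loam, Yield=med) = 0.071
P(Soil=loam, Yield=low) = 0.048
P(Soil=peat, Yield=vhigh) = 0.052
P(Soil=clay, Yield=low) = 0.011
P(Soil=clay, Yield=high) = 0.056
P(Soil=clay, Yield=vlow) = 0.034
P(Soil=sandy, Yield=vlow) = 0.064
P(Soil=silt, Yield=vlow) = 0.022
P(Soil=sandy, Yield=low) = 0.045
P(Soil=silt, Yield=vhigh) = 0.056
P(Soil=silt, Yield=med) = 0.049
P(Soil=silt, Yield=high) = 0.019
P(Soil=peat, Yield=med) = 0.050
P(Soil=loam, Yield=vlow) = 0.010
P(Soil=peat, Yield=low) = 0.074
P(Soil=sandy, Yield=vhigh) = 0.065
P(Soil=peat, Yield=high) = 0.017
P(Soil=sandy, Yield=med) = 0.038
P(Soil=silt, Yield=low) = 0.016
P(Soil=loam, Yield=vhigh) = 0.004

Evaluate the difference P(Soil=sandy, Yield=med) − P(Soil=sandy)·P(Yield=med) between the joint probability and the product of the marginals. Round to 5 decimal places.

P(Soil=sandy) = 0.064 + 0.045 + 0.038 + 0.047 + 0.065 = 0.259.
P(Yield=med) = 0.038 + 0.071 + 0.061 + 0.049 + 0.050 = 0.269.
P(Soil=sandy, Yield=med) − P(Soil=sandy)P(Yield=med) = 0.038 − 0.259×0.269 = -0.03167.

-0.03167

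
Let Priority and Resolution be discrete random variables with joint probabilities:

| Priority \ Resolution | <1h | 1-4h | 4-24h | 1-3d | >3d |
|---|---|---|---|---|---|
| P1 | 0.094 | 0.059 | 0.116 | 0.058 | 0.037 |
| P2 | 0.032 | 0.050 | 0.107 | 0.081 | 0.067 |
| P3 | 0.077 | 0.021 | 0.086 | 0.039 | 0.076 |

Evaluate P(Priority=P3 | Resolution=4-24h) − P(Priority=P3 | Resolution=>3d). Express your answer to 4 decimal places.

-0.1439

P(Resolution=4-24h) = 0.116 + 0.107 + 0.086 = 0.309; P(Priority=P3 | Resolution=4-24h) = 0.086/0.309 = 0.27832.
P(Resolution=>3d) = 0.037 + 0.067 + 0.076 = 0.180; P(Priority=P3 | Resolution=>3d) = 0.076/0.180 = 0.42222.
Difference = -0.1439.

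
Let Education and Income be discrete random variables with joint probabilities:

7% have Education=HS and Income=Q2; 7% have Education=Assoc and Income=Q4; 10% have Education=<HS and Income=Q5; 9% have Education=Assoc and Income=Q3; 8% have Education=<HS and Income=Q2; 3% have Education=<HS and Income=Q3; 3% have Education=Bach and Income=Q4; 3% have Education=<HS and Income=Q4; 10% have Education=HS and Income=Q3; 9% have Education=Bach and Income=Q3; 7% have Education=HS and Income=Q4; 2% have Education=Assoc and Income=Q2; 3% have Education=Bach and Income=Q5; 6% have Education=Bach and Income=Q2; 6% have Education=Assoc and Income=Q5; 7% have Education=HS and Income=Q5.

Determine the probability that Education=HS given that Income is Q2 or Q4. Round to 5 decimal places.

0.32558

P(Income=Q2) = 0.08 + 0.07 + 0.02 + 0.06 = 0.23.
P(Income=Q4) = 0.03 + 0.07 + 0.07 + 0.03 = 0.20.
P(Income ∈ {Q2, Q4}) = 0.23 + 0.20 = 0.43; P(Education=HS, Income ∈ {Q2, Q4}) = 0.07 + 0.07 = 0.14.
P(Education=HS | Income ∈ {Q2, Q4}) = 0.14/0.43 = 0.32558.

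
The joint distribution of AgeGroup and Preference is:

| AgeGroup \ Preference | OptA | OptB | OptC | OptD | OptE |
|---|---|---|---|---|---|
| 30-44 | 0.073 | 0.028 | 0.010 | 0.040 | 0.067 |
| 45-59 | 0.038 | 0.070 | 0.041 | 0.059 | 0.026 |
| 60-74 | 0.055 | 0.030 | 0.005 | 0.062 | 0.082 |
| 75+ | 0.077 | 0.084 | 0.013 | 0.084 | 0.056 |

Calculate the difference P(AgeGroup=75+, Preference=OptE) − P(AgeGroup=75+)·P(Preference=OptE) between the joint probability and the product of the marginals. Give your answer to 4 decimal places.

P(AgeGroup=75+) = 0.077 + 0.084 + 0.013 + 0.084 + 0.056 = 0.314.
P(Preference=OptE) = 0.067 + 0.026 + 0.082 + 0.056 = 0.231.
P(AgeGroup=75+, Preference=OptE) − P(AgeGroup=75+)P(Preference=OptE) = 0.056 − 0.314×0.231 = -0.0165.

-0.0165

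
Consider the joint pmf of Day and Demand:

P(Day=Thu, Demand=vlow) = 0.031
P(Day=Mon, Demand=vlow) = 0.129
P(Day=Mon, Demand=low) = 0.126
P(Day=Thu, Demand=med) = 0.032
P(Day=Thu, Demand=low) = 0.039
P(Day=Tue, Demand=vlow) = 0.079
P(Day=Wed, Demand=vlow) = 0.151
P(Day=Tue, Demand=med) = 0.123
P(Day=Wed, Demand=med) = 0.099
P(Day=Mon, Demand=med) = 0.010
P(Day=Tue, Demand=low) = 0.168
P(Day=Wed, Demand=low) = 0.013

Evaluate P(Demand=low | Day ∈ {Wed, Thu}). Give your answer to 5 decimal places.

0.14247

P(Day=Wed) = 0.151 + 0.013 + 0.099 = 0.263.
P(Day=Thu) = 0.031 + 0.039 + 0.032 = 0.102.
P(Day ∈ {Wed, Thu}) = 0.263 + 0.102 = 0.365; P(Demand=low, Day ∈ {Wed, Thu}) = 0.013 + 0.039 = 0.052.
P(Demand=low | Day ∈ {Wed, Thu}) = 0.052/0.365 = 0.14247.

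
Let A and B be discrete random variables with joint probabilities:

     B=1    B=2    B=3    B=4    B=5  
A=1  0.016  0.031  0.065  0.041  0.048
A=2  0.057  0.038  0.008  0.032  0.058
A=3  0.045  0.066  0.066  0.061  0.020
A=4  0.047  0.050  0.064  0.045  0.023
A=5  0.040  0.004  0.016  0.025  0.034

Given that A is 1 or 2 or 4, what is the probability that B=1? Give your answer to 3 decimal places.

P(A=1) = 0.016 + 0.031 + 0.065 + 0.041 + 0.048 = 0.201.
P(A=2) = 0.057 + 0.038 + 0.008 + 0.032 + 0.058 = 0.193.
P(A=4) = 0.047 + 0.050 + 0.064 + 0.045 + 0.023 = 0.229.
P(A ∈ {1, 2, 4}) = 0.201 + 0.193 + 0.229 = 0.623; P(B=1, A ∈ {1, 2, 4}) = 0.016 + 0.057 + 0.047 = 0.120.
P(B=1 | A ∈ {1, 2, 4}) = 0.120/0.623 = 0.193.

0.193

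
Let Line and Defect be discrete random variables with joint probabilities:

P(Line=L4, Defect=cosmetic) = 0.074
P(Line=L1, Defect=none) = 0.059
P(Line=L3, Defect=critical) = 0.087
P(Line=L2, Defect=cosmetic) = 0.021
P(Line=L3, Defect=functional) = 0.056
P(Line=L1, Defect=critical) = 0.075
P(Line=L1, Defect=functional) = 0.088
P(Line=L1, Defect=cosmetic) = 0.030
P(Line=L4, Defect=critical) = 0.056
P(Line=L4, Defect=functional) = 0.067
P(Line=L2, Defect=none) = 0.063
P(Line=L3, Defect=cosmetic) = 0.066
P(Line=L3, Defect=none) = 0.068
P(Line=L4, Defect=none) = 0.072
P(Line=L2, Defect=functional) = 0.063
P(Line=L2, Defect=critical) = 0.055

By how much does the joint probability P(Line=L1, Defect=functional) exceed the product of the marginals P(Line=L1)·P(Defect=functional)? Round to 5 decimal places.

P(Line=L1) = 0.059 + 0.030 + 0.088 + 0.075 = 0.252.
P(Defect=functional) = 0.088 + 0.063 + 0.056 + 0.067 = 0.274.
P(Line=L1, Defect=functional) − P(Line=L1)P(Defect=functional) = 0.088 − 0.252×0.274 = 0.01895.

0.01895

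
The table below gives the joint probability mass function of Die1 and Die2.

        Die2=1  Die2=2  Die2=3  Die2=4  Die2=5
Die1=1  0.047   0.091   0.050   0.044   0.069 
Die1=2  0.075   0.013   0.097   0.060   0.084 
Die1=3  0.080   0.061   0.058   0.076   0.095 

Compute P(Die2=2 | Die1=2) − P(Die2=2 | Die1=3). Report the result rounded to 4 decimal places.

P(Die1=2) = 0.075 + 0.013 + 0.097 + 0.060 + 0.084 = 0.329; P(Die2=2 | Die1=2) = 0.013/0.329 = 0.03951.
P(Die1=3) = 0.080 + 0.061 + 0.058 + 0.076 + 0.095 = 0.370; P(Die2=2 | Die1=3) = 0.061/0.370 = 0.16486.
Difference = -0.1254.

-0.1254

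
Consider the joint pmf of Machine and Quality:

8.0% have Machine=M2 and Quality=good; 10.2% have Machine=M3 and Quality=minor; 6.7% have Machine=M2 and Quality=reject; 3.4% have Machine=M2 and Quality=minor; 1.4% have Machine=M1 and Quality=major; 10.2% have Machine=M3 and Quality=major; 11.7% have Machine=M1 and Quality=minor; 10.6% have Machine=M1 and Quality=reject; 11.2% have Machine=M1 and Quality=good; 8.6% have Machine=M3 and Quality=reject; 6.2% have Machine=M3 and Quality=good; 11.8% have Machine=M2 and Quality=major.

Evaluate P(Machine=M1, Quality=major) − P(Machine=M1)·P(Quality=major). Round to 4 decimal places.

P(Machine=M1) = 0.112 + 0.117 + 0.014 + 0.106 = 0.349.
P(Quality=major) = 0.014 + 0.118 + 0.102 = 0.234.
P(Machine=M1, Quality=major) − P(Machine=M1)P(Quality=major) = 0.014 − 0.349×0.234 = -0.0677.

-0.0677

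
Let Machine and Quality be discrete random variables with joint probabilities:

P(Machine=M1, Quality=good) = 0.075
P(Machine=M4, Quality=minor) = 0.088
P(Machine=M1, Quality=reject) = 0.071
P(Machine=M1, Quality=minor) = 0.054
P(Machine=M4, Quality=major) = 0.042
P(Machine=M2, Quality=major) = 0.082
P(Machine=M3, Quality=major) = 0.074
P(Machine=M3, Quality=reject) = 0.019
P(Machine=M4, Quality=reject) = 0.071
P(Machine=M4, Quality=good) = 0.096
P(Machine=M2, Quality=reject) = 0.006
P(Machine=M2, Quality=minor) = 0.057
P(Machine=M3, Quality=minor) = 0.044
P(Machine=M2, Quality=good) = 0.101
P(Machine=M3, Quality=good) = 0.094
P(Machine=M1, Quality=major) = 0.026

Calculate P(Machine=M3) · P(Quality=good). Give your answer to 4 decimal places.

0.0845

P(Machine=M3) = 0.094 + 0.044 + 0.074 + 0.019 = 0.231.
P(Quality=good) = 0.075 + 0.101 + 0.094 + 0.096 = 0.366.
Product: 0.231 × 0.366 = 0.0845.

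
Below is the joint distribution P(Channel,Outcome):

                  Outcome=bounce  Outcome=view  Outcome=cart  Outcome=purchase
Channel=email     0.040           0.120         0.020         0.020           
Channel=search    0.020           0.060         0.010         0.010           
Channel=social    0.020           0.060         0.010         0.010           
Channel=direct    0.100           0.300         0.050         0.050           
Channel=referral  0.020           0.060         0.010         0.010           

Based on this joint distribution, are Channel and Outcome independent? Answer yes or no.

yes

Every cell satisfies P(Channel,Outcome) = P(Channel)·P(Outcome). For instance P(Channel=referral) = 0.100, P(Outcome=view) = 0.600, and 0.100×0.600 = 0.060 matches the joint entry. So Channel and Outcome are independent.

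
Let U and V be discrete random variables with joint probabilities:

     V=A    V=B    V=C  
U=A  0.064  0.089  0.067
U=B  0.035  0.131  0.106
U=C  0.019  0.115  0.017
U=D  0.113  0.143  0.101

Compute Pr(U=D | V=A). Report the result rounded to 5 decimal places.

P(V=A) = 0.064 + 0.035 + 0.019 + 0.113 = 0.231.
P(U=D | V=A) = 0.113/0.231 = 0.48918.

0.48918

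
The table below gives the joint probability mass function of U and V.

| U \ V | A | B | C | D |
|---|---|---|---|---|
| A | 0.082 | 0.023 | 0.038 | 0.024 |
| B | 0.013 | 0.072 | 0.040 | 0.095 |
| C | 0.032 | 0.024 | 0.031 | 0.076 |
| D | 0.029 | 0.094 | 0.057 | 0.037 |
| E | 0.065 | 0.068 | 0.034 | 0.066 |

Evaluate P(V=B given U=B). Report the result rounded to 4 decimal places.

P(U=B) = 0.013 + 0.072 + 0.040 + 0.095 = 0.220.
P(V=B | U=B) = 0.072/0.220 = 0.3273.

0.3273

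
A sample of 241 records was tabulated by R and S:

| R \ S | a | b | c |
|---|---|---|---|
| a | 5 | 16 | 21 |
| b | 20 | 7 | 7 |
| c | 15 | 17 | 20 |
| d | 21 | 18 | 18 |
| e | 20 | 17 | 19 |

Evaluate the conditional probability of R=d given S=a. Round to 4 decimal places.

0.2593

Total with S=a: 5 + 20 + 15 + 21 + 20 = 81.
P(R=d | S=a) = 21/81 = 0.2593.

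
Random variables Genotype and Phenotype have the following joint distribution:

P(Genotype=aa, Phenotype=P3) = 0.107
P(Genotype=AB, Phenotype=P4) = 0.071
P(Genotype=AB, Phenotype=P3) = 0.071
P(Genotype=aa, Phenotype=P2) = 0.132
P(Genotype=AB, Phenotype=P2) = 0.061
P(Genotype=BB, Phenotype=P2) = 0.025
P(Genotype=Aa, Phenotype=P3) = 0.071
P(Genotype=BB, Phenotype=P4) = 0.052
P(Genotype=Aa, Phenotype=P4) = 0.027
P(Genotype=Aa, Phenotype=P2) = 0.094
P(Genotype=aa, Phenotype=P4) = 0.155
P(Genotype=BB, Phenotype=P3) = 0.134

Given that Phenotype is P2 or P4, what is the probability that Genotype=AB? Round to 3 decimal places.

0.214

P(Phenotype=P2) = 0.094 + 0.132 + 0.061 + 0.025 = 0.312.
P(Phenotype=P4) = 0.027 + 0.155 + 0.071 + 0.052 = 0.305.
P(Phenotype ∈ {P2, P4}) = 0.312 + 0.305 = 0.617; P(Genotype=AB, Phenotype ∈ {P2, P4}) = 0.061 + 0.071 = 0.132.
P(Genotype=AB | Phenotype ∈ {P2, P4}) = 0.132/0.617 = 0.214.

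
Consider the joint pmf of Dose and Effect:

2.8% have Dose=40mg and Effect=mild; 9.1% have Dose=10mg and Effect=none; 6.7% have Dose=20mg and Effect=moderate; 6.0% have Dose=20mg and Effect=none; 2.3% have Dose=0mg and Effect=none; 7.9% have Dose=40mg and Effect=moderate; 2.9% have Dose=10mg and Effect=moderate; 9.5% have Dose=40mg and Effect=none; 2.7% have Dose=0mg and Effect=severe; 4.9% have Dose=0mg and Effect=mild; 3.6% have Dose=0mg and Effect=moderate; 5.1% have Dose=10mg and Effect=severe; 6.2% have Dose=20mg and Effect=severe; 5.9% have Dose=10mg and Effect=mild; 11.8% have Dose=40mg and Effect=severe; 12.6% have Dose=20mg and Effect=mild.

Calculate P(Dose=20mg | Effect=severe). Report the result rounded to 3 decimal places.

0.240

P(Effect=severe) = 0.027 + 0.051 + 0.062 + 0.118 = 0.258.
P(Dose=20mg | Effect=severe) = 0.062/0.258 = 0.240.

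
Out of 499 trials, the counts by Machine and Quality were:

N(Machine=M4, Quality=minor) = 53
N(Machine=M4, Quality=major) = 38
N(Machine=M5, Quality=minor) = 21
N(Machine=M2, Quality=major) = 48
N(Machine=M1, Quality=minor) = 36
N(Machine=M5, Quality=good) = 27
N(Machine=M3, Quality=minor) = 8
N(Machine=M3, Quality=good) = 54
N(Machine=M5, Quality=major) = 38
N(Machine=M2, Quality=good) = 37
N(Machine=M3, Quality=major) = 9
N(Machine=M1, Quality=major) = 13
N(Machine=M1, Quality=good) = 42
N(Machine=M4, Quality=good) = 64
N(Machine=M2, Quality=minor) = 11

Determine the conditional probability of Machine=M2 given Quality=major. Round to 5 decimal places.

0.32877

Total with Quality=major: 13 + 48 + 9 + 38 + 38 = 146.
P(Machine=M2 | Quality=major) = 48/146 = 0.32877.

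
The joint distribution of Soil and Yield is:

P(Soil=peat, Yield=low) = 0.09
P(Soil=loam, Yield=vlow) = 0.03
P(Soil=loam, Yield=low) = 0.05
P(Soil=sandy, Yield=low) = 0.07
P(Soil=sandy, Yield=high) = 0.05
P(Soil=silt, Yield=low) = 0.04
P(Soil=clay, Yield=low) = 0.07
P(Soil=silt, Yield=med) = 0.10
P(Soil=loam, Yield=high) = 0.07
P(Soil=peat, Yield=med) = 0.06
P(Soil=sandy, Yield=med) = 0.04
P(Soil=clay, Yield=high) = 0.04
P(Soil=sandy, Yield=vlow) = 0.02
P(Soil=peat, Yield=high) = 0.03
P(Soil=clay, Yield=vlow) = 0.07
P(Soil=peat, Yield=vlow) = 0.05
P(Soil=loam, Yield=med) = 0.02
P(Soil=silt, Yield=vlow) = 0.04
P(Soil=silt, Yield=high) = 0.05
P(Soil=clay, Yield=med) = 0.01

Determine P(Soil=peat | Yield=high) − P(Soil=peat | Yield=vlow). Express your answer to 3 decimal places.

P(Yield=high) = 0.05 + 0.07 + 0.04 + 0.05 + 0.03 = 0.24; P(Soil=peat | Yield=high) = 0.03/0.24 = 0.1250.
P(Yield=vlow) = 0.02 + 0.03 + 0.07 + 0.04 + 0.05 = 0.21; P(Soil=peat | Yield=vlow) = 0.05/0.21 = 0.2381.
Difference = -0.113.

-0.113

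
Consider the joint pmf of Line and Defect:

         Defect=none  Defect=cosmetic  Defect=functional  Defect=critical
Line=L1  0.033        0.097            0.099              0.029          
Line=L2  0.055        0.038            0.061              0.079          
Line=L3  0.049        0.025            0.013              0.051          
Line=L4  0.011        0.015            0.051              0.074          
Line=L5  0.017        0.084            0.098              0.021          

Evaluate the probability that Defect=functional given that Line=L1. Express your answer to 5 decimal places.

0.38372

P(Line=L1) = 0.033 + 0.097 + 0.099 + 0.029 = 0.258.
P(Defect=functional | Line=L1) = 0.099/0.258 = 0.38372.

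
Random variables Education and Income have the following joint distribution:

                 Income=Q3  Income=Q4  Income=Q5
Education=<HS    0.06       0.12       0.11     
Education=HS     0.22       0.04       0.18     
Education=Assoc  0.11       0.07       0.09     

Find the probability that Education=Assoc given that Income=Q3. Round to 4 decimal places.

0.2821

P(Income=Q3) = 0.06 + 0.22 + 0.11 = 0.39.
P(Education=Assoc | Income=Q3) = 0.11/0.39 = 0.2821.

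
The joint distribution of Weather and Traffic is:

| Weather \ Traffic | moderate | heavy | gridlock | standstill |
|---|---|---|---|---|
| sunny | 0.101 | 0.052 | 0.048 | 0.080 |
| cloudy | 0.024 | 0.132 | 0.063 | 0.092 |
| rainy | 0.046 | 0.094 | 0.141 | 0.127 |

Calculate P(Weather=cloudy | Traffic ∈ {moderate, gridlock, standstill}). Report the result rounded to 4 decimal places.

P(Traffic=moderate) = 0.101 + 0.024 + 0.046 = 0.171.
P(Traffic=gridlock) = 0.048 + 0.063 + 0.141 = 0.252.
P(Traffic=standstill) = 0.080 + 0.092 + 0.127 = 0.299.
P(Traffic ∈ {moderate, gridlock, standstill}) = 0.171 + 0.252 + 0.299 = 0.722; P(Weather=cloudy, Traffic ∈ {moderate, gridlock, standstill}) = 0.024 + 0.063 + 0.092 = 0.179.
P(Weather=cloudy | Traffic ∈ {moderate, gridlock, standstill}) = 0.179/0.722 = 0.2479.

0.2479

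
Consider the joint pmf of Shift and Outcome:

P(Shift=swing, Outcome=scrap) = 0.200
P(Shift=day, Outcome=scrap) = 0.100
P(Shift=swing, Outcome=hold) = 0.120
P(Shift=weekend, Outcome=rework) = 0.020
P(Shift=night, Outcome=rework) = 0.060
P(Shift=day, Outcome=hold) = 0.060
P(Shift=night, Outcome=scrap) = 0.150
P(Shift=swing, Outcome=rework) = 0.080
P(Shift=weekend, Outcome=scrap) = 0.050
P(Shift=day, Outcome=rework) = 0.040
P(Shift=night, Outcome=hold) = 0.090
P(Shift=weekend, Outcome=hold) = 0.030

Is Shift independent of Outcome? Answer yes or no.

yes

Every cell satisfies P(Shift,Outcome) = P(Shift)·P(Outcome). For instance P(Shift=weekend) = 0.100, P(Outcome=hold) = 0.300, and 0.100×0.300 = 0.030 matches the joint entry. So Shift and Outcome are independent.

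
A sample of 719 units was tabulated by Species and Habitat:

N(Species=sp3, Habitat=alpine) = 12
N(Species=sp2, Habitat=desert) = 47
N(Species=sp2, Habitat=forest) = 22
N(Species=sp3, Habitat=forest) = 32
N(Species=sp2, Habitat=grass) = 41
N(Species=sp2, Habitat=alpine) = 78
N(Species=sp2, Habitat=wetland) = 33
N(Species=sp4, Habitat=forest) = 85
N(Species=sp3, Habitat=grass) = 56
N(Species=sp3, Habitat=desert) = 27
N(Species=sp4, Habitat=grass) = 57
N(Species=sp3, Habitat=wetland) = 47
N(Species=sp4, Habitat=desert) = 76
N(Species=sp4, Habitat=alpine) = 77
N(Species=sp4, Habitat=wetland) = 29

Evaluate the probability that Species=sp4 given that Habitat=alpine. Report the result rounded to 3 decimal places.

0.461

Total with Habitat=alpine: 78 + 12 + 77 = 167.
P(Species=sp4 | Habitat=alpine) = 77/167 = 0.461.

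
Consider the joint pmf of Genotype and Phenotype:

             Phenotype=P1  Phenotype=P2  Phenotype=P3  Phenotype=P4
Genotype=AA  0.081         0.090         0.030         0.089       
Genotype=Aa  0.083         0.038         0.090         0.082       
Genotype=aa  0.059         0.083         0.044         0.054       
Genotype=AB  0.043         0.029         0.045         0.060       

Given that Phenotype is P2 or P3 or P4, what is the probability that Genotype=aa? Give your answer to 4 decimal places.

P(Phenotype=P2) = 0.090 + 0.038 + 0.083 + 0.029 = 0.240.
P(Phenotype=P3) = 0.030 + 0.090 + 0.044 + 0.045 = 0.209.
P(Phenotype=P4) = 0.089 + 0.082 + 0.054 + 0.060 = 0.285.
P(Phenotype ∈ {P2, P3, P4}) = 0.240 + 0.209 + 0.285 = 0.734; P(Genotype=aa, Phenotype ∈ {P2, P3, P4}) = 0.083 + 0.044 + 0.054 = 0.181.
P(Genotype=aa | Phenotype ∈ {P2, P3, P4}) = 0.181/0.734 = 0.2466.

0.2466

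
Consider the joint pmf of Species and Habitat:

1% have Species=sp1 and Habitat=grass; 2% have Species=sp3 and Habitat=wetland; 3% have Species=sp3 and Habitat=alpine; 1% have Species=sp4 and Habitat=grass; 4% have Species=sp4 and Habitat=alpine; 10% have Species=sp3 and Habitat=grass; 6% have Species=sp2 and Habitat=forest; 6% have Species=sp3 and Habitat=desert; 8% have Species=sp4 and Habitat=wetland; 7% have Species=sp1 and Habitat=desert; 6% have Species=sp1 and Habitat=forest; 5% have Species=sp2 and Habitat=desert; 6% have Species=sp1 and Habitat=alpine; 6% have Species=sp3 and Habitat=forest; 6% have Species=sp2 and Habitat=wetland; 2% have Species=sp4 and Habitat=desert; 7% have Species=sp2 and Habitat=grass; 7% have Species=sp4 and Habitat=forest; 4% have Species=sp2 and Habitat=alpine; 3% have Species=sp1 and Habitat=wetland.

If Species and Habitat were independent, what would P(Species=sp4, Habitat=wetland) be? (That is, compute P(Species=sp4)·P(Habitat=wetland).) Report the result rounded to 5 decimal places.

0.04180

P(Species=sp4) = 0.07 + 0.01 + 0.08 + 0.02 + 0.04 = 0.22.
P(Habitat=wetland) = 0.03 + 0.06 + 0.02 + 0.08 = 0.19.
Product: 0.22 × 0.19 = 0.04180.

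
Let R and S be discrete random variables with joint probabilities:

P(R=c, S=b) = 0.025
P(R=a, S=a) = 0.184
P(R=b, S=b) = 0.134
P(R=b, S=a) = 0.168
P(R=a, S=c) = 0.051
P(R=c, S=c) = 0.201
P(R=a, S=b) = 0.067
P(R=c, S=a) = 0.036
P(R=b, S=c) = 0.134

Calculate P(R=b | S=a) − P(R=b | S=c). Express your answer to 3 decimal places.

P(S=a) = 0.184 + 0.168 + 0.036 = 0.388; P(R=b | S=a) = 0.168/0.388 = 0.4330.
P(S=c) = 0.051 + 0.134 + 0.201 = 0.386; P(R=b | S=c) = 0.134/0.386 = 0.3472.
Difference = 0.086.

0.086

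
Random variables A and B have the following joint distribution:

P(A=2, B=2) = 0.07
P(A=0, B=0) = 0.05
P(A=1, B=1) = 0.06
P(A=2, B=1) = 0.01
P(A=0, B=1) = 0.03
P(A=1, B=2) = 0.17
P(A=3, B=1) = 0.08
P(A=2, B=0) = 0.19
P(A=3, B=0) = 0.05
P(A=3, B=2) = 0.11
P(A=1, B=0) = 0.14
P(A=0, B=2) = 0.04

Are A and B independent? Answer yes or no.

no

P(A=2) = 0.27 and P(B=0) = 0.43, so their product is 0.1161, but P(A=2, B=0) = 0.19. Since these differ, A and B are not independent.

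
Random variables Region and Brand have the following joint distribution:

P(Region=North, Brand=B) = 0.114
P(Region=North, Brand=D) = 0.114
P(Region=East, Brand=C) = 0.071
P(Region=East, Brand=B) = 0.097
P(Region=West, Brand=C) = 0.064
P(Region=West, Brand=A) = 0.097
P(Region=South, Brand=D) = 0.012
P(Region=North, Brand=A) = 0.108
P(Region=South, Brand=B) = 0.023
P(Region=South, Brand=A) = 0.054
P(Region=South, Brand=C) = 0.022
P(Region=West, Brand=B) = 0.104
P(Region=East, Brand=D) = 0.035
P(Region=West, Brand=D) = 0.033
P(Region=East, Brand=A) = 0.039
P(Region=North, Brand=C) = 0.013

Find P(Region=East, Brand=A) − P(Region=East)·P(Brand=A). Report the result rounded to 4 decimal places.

P(Region=East) = 0.039 + 0.097 + 0.071 + 0.035 = 0.242.
P(Brand=A) = 0.108 + 0.054 + 0.039 + 0.097 = 0.298.
P(Region=East, Brand=A) − P(Region=East)P(Brand=A) = 0.039 − 0.242×0.298 = -0.0331.

-0.0331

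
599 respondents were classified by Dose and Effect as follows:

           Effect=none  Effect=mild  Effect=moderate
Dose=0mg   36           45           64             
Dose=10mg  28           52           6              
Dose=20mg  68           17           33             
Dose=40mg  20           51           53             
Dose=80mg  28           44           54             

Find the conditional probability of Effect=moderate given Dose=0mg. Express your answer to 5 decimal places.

0.44138

Total with Dose=0mg: 36 + 45 + 64 = 145.
P(Effect=moderate | Dose=0mg) = 64/145 = 0.44138.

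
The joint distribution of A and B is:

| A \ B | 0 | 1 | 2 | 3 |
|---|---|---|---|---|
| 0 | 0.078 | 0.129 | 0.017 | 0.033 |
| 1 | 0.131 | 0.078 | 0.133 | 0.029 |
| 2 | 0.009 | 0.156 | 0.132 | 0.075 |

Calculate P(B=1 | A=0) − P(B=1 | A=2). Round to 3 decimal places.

0.083

P(A=0) = 0.078 + 0.129 + 0.017 + 0.033 = 0.257; P(B=1 | A=0) = 0.129/0.257 = 0.5019.
P(A=2) = 0.009 + 0.156 + 0.132 + 0.075 = 0.372; P(B=1 | A=2) = 0.156/0.372 = 0.4194.
Difference = 0.083.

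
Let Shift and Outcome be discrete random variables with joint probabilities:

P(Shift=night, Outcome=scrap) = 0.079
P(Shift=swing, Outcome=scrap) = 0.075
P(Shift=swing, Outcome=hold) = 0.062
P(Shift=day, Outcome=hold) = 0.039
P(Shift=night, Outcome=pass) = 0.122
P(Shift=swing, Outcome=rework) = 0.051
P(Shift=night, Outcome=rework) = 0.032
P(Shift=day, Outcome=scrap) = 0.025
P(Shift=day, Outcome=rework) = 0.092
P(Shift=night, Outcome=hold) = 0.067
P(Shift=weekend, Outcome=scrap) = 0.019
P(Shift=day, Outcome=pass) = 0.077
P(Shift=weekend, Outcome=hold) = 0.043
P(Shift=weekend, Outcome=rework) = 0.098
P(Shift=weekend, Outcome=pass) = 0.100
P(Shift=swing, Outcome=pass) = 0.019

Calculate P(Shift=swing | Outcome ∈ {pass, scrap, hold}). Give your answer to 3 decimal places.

0.215

P(Outcome=pass) = 0.077 + 0.019 + 0.122 + 0.100 = 0.318.
P(Outcome=scrap) = 0.025 + 0.075 + 0.079 + 0.019 = 0.198.
P(Outcome=hold) = 0.039 + 0.062 + 0.067 + 0.043 = 0.211.
P(Outcome ∈ {pass, scrap, hold}) = 0.318 + 0.198 + 0.211 = 0.727; P(Shift=swing, Outcome ∈ {pass, scrap, hold}) = 0.019 + 0.075 + 0.062 = 0.156.
P(Shift=swing | Outcome ∈ {pass, scrap, hold}) = 0.156/0.727 = 0.215.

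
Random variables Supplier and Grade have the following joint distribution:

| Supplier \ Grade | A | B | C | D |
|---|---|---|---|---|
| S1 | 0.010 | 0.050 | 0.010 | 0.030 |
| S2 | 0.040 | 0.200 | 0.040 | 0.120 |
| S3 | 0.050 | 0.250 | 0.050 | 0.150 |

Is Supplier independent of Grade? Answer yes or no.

yes

Every cell satisfies P(Supplier,Grade) = P(Supplier)·P(Grade). For instance P(Supplier=S1) = 0.100, P(Grade=D) = 0.300, and 0.100×0.300 = 0.030 matches the joint entry. So Supplier and Grade are independent.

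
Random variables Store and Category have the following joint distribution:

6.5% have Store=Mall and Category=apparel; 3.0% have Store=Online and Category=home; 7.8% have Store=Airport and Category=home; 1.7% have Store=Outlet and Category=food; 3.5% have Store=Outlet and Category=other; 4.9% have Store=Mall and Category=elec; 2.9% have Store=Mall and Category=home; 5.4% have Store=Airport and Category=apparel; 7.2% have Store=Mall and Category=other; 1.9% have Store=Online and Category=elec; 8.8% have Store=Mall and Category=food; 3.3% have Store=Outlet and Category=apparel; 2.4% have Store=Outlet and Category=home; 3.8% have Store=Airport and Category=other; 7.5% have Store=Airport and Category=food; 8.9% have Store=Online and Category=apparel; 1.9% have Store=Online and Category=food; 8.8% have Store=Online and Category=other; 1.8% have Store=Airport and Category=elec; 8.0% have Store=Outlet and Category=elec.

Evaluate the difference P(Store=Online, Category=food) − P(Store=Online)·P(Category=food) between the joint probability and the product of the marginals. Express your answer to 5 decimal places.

-0.02976

P(Store=Online) = 0.019 + 0.089 + 0.019 + 0.030 + 0.088 = 0.245.
P(Category=food) = 0.088 + 0.075 + 0.017 + 0.019 = 0.199.
P(Store=Online, Category=food) − P(Store=Online)P(Category=food) = 0.019 − 0.245×0.199 = -0.02976.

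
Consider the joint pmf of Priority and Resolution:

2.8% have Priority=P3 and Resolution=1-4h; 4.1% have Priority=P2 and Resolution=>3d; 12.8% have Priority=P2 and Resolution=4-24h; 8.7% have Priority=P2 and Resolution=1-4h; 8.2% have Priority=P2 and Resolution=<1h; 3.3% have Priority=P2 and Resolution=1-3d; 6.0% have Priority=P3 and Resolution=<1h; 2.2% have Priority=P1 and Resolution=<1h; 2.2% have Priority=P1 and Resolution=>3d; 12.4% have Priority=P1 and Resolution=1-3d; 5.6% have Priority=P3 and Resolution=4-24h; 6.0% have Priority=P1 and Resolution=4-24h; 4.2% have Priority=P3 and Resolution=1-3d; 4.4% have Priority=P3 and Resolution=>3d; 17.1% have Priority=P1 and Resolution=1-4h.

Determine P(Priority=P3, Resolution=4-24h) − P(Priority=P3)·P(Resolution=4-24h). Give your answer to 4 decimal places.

P(Priority=P3) = 0.060 + 0.028 + 0.056 + 0.042 + 0.044 = 0.230.
P(Resolution=4-24h) = 0.060 + 0.128 + 0.056 = 0.244.
P(Priority=P3, Resolution=4-24h) − P(Priority=P3)P(Resolution=4-24h) = 0.056 − 0.230×0.244 = -0.0001.

-0.0001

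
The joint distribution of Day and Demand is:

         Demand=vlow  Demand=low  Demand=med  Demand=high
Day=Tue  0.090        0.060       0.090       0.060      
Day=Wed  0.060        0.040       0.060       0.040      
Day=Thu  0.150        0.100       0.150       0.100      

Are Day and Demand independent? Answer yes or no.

Every cell satisfies P(Day,Demand) = P(Day)·P(Demand). For instance P(Day=Wed) = 0.200, P(Demand=med) = 0.300, and 0.200×0.300 = 0.060 matches the joint entry. So Day and Demand are independent.

yes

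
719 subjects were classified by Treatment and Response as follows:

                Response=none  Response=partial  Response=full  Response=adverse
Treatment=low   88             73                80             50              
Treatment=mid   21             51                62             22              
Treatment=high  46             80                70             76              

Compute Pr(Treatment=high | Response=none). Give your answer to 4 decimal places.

Total with Response=none: 88 + 21 + 46 = 155.
P(Treatment=high | Response=none) = 46/155 = 0.2968.

0.2968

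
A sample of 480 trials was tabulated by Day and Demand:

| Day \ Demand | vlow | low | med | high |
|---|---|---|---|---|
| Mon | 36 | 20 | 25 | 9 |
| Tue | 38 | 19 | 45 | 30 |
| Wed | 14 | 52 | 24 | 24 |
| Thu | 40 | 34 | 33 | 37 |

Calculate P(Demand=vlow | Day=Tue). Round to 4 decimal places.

Total with Day=Tue: 38 + 19 + 45 + 30 = 132.
P(Demand=vlow | Day=Tue) = 38/132 = 0.2879.

0.2879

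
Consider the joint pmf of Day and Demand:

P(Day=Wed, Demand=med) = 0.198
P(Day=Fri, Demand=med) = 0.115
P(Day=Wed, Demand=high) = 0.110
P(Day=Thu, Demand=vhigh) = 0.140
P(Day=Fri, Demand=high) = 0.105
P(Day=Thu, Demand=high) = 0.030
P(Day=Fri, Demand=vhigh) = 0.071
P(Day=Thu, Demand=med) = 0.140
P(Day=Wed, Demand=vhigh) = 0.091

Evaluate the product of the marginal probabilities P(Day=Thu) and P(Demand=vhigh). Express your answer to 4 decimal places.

P(Day=Thu) = 0.140 + 0.030 + 0.140 = 0.310.
P(Demand=vhigh) = 0.091 + 0.140 + 0.071 = 0.302.
Product: 0.310 × 0.302 = 0.0936.

0.0936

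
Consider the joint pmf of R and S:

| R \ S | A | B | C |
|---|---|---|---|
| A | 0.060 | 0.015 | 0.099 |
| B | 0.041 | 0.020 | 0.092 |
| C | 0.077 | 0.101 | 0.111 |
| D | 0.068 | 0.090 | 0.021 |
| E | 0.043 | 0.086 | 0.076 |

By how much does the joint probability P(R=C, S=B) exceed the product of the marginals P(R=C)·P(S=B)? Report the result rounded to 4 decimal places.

0.0108

P(R=C) = 0.077 + 0.101 + 0.111 = 0.289.
P(S=B) = 0.015 + 0.020 + 0.101 + 0.090 + 0.086 = 0.312.
P(R=C, S=B) − P(R=C)P(S=B) = 0.101 − 0.289×0.312 = 0.0108.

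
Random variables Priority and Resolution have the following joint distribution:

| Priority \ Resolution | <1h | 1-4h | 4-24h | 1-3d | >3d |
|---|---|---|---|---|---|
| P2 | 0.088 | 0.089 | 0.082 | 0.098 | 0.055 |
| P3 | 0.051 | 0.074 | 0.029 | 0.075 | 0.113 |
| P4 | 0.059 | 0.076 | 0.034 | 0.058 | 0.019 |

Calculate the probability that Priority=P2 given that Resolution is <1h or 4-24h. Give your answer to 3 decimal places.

P(Resolution=<1h) = 0.088 + 0.051 + 0.059 = 0.198.
P(Resolution=4-24h) = 0.082 + 0.029 + 0.034 = 0.145.
P(Resolution ∈ {<1h, 4-24h}) = 0.198 + 0.145 = 0.343; P(Priority=P2, Resolution ∈ {<1h, 4-24h}) = 0.088 + 0.082 = 0.170.
P(Priority=P2 | Resolution ∈ {<1h, 4-24h}) = 0.170/0.343 = 0.496.

0.496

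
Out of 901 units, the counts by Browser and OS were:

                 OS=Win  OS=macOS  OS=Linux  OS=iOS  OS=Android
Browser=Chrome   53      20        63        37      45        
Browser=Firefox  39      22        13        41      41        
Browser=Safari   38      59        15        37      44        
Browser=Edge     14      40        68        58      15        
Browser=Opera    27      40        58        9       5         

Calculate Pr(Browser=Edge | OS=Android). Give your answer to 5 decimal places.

0.10000

Total with OS=Android: 45 + 41 + 44 + 15 + 5 = 150.
P(Browser=Edge | OS=Android) = 15/150 = 0.10000.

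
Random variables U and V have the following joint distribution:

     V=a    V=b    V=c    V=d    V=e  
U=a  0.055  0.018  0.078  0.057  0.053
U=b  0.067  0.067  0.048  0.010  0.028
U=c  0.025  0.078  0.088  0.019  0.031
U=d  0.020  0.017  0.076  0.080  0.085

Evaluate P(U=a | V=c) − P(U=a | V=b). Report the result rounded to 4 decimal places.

0.1690

P(V=c) = 0.078 + 0.048 + 0.088 + 0.076 = 0.290; P(U=a | V=c) = 0.078/0.290 = 0.26897.
P(V=b) = 0.018 + 0.067 + 0.078 + 0.017 = 0.180; P(U=a | V=b) = 0.018/0.180 = 0.10000.
Difference = 0.1690.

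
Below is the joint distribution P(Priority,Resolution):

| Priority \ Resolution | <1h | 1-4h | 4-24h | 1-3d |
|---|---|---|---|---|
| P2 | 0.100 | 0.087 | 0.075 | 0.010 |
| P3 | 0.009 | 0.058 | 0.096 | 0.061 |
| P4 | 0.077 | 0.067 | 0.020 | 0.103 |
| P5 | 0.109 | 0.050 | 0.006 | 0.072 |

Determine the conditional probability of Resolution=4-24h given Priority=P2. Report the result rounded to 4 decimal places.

0.2757

P(Priority=P2) = 0.100 + 0.087 + 0.075 + 0.010 = 0.272.
P(Resolution=4-24h | Priority=P2) = 0.075/0.272 = 0.2757.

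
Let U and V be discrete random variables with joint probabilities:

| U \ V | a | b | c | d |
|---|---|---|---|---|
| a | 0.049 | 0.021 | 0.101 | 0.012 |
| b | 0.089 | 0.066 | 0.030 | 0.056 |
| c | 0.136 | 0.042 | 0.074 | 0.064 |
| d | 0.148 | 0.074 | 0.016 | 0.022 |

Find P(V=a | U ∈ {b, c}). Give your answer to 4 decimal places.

P(U=b) = 0.089 + 0.066 + 0.030 + 0.056 = 0.241.
P(U=c) = 0.136 + 0.042 + 0.074 + 0.064 = 0.316.
P(U ∈ {b, c}) = 0.241 + 0.316 = 0.557; P(V=a, U ∈ {b, c}) = 0.089 + 0.136 = 0.225.
P(V=a | U ∈ {b, c}) = 0.225/0.557 = 0.4039.

0.4039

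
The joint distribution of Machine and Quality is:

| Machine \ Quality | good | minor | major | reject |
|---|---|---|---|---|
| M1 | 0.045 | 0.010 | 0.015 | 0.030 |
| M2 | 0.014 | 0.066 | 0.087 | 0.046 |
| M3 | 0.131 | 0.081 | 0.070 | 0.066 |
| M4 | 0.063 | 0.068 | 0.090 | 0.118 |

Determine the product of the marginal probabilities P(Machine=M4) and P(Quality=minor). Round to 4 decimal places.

P(Machine=M4) = 0.063 + 0.068 + 0.090 + 0.118 = 0.339.
P(Quality=minor) = 0.010 + 0.066 + 0.081 + 0.068 = 0.225.
Product: 0.339 × 0.225 = 0.0763.

0.0763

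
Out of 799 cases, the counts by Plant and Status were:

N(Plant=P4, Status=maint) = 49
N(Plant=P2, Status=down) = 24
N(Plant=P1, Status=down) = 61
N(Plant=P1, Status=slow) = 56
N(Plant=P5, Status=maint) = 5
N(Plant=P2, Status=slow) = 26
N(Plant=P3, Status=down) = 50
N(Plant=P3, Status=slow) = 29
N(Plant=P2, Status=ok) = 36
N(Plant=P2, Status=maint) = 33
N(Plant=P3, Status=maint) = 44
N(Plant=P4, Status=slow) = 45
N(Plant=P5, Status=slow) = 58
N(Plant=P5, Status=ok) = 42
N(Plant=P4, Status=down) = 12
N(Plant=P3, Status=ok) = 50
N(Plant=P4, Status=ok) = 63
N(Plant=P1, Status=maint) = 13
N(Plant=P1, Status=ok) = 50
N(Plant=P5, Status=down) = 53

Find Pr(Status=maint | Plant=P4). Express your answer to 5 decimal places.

0.28994

Total with Plant=P4: 63 + 45 + 12 + 49 = 169.
P(Status=maint | Plant=P4) = 49/169 = 0.28994.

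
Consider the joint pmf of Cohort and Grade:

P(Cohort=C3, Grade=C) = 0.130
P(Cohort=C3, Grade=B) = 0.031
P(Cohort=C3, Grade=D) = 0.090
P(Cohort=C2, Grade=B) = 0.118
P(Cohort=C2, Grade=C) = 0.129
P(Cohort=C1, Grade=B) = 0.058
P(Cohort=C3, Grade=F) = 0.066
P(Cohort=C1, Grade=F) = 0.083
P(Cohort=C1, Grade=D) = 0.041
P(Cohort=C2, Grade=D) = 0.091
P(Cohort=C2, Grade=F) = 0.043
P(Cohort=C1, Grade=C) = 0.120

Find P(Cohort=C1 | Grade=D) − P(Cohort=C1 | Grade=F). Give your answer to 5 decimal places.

-0.24761

P(Grade=D) = 0.041 + 0.091 + 0.090 = 0.222; P(Cohort=C1 | Grade=D) = 0.041/0.222 = 0.184685.
P(Grade=F) = 0.083 + 0.043 + 0.066 = 0.192; P(Cohort=C1 | Grade=F) = 0.083/0.192 = 0.432292.
Difference = -0.24761.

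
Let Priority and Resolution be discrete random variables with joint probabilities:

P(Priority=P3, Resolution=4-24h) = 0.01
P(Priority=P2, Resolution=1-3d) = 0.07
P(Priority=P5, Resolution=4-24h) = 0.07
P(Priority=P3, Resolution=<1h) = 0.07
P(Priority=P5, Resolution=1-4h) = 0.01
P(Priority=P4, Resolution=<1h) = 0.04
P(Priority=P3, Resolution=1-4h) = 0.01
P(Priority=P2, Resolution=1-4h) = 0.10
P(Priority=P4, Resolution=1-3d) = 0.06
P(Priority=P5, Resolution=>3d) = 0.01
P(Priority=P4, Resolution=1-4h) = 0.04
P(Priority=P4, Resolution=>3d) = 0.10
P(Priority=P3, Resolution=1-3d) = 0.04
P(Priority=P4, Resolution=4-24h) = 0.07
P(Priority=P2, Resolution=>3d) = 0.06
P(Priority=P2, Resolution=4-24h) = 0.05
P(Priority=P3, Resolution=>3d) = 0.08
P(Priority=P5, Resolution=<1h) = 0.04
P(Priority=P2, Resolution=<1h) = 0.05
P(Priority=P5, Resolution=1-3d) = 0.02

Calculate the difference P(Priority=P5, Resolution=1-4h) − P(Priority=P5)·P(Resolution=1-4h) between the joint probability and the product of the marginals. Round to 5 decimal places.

-0.01400

P(Priority=P5) = 0.04 + 0.01 + 0.07 + 0.02 + 0.01 = 0.15.
P(Resolution=1-4h) = 0.10 + 0.01 + 0.04 + 0.01 = 0.16.
P(Priority=P5, Resolution=1-4h) − P(Priority=P5)P(Resolution=1-4h) = 0.01 − 0.15×0.16 = -0.01400.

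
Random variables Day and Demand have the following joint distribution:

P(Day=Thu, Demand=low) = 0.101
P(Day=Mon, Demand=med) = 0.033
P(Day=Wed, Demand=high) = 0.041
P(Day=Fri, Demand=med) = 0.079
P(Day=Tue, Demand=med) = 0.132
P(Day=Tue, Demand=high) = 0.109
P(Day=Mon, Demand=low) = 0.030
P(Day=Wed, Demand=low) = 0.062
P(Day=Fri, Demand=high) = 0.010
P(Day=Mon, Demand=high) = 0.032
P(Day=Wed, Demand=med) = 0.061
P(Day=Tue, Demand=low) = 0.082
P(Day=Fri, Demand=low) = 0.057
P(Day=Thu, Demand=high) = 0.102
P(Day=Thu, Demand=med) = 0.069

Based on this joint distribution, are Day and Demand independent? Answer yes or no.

no

P(Day=Fri) = 0.146 and P(Demand=high) = 0.294, so their product is 0.04292, but P(Day=Fri, Demand=high) = 0.010. Since these differ, Day and Demand are not independent.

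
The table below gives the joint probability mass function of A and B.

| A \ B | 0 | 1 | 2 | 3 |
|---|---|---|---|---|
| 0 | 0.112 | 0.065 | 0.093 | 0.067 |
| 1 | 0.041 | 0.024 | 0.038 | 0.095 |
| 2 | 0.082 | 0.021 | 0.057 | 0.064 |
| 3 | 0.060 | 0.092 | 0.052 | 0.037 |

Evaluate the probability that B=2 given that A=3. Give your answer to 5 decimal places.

P(A=3) = 0.060 + 0.092 + 0.052 + 0.037 = 0.241.
P(B=2 | A=3) = 0.052/0.241 = 0.21577.

0.21577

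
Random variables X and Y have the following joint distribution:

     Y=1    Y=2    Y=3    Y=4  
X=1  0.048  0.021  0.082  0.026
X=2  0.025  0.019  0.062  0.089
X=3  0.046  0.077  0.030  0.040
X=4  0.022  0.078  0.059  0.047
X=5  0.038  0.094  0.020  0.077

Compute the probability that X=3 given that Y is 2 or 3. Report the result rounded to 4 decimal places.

P(Y=2) = 0.021 + 0.019 + 0.077 + 0.078 + 0.094 = 0.289.
P(Y=3) = 0.082 + 0.062 + 0.030 + 0.059 + 0.020 = 0.253.
P(Y ∈ {2, 3}) = 0.289 + 0.253 = 0.542; P(X=3, Y ∈ {2, 3}) = 0.077 + 0.030 = 0.107.
P(X=3 | Y ∈ {2, 3}) = 0.107/0.542 = 0.1974.

0.1974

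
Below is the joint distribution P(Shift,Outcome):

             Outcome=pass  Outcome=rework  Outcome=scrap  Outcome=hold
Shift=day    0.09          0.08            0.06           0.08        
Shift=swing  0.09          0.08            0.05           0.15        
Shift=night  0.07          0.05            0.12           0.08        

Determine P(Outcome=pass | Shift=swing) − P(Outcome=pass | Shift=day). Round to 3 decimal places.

P(Shift=swing) = 0.09 + 0.08 + 0.05 + 0.15 = 0.37; P(Outcome=pass | Shift=swing) = 0.09/0.37 = 0.2432.
P(Shift=day) = 0.09 + 0.08 + 0.06 + 0.08 = 0.31; P(Outcome=pass | Shift=day) = 0.09/0.31 = 0.2903.
Difference = -0.047.

-0.047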